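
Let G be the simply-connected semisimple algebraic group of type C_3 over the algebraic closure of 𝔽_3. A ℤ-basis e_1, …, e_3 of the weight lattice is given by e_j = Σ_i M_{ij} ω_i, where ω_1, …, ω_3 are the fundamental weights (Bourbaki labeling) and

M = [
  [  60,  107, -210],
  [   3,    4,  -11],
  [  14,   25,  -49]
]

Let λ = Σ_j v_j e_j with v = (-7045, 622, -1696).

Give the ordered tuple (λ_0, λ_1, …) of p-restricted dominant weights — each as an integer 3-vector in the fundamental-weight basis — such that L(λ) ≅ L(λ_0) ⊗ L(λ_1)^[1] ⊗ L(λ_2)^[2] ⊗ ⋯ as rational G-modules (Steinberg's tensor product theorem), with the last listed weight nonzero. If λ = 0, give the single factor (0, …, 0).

Converting to the ω-basis (c_i = row i of M dotted with v = (-7045, 622, -1696)):
  c_1 = (60)·(-7045) + (107)·(622) + (-210)·(-1696) = 14
  c_2 = (3)·(-7045) + (4)·(622) + (-11)·(-1696) = 9
  c_3 = (14)·(-7045) + (25)·(622) + (-49)·(-1696) = 24
Expand coordinatewise in base 3:
  c_1 = 14 = 2·3^0 + 1·3^1 + 1·3^2
  c_2 = 9 = 0·3^0 + 0·3^1 + 1·3^2
  c_3 = 24 = 0·3^0 + 2·3^1 + 2·3^2
λ_0 = (2, 0, 0)
λ_1 = (1, 0, 2)
λ_2 = (1, 1, 2)

((2, 0, 0), (1, 0, 2), (1, 1, 2))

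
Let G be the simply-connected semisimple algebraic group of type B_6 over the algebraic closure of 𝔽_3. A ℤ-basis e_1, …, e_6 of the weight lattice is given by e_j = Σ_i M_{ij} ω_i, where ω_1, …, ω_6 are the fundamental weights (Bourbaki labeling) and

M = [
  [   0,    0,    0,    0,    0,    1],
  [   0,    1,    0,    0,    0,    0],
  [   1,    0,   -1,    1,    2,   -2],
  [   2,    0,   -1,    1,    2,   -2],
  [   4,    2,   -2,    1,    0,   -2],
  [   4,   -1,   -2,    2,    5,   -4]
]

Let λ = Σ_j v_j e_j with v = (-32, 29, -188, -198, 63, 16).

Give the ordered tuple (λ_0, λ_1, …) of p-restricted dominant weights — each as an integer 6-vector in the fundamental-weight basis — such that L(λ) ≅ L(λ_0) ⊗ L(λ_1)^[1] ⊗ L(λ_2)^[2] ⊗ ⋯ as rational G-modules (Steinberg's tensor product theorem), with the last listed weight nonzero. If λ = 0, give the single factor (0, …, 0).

((1, 2, 1, 2, 1, 2), (2, 0, 2, 0, 1, 0), (1, 0, 2, 2, 2, 2), (0, 1, 1, 0, 2, 2))

Converting to the ω-basis (c_i = row i of M dotted with v = (-32, 29, -188, -198, 63, 16)):
  c_1 = (0)·(-32) + (0)·(29) + (0)·(-188) + (0)·(-198) + (0)·(63) + (1)·(16) = 16
  c_2 = (0)·(-32) + (1)·(29) + (0)·(-188) + (0)·(-198) + (0)·(63) + (0)·(16) = 29
  c_3 = (1)·(-32) + (0)·(29) + (-1)·(-188) + (1)·(-198) + (2)·(63) + (-2)·(16) = 52
  c_4 = (2)·(-32) + (0)·(29) + (-1)·(-188) + (1)·(-198) + (2)·(63) + (-2)·(16) = 20
  c_5 = (4)·(-32) + (2)·(29) + (-2)·(-188) + (1)·(-198) + (0)·(63) + (-2)·(16) = 76
  c_6 = (4)·(-32) + (-1)·(29) + (-2)·(-188) + (2)·(-198) + (5)·(63) + (-4)·(16) = 74
Base-3 expansion of each c_i:
  c_1 = 16 = 1·3^0 + 2·3^1 + 1·3^2
  c_2 = 29 = 2·3^0 + 0·3^1 + 0·3^2 + 1·3^3
  c_3 = 52 = 1·3^0 + 2·3^1 + 2·3^2 + 1·3^3
  c_4 = 20 = 2·3^0 + 0·3^1 + 2·3^2
  c_5 = 76 = 1·3^0 + 1·3^1 + 2·3^2 + 2·3^3
  c_6 = 74 = 2·3^0 + 0·3^1 + 2·3^2 + 2·3^3
p-restricted factor λ_0 = (1, 2, 1, 2, 1, 2)
p-restricted factor λ_1 = (2, 0, 2, 0, 1, 0)
p-restricted factor λ_2 = (1, 0, 2, 2, 2, 2)
p-restricted factor λ_3 = (0, 1, 1, 0, 2, 2)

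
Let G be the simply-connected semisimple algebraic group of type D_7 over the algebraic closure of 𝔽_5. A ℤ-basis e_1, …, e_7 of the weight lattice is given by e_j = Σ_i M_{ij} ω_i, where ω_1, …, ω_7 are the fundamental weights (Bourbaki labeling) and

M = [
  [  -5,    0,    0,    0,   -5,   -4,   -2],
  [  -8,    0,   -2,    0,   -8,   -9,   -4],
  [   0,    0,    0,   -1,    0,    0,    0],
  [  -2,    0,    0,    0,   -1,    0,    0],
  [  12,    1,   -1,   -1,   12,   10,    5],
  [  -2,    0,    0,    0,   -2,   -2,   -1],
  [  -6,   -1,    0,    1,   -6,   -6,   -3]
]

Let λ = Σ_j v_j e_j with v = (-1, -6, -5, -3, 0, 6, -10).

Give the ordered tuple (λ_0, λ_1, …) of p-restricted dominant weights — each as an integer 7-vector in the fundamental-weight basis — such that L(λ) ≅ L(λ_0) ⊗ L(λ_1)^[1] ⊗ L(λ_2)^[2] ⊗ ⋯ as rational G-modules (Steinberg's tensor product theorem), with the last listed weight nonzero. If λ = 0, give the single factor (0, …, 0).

((1, 4, 3, 2, 0, 0, 3),)

ω-coordinates c = M·v, v = (-1, -6, -5, -3, 0, 6, -10):
  c_1 = (-5)·(-1) + (0)·(-6) + (0)·(-5) + (0)·(-3) + (-5)·(0) + (-4)·(6) + (-2)·(-10) = 1
  c_2 = (-8)·(-1) + (0)·(-6) + (-2)·(-5) + (0)·(-3) + (-8)·(0) + (-9)·(6) + (-4)·(-10) = 4
  c_3 = (0)·(-1) + (0)·(-6) + (0)·(-5) + (-1)·(-3) + (0)·(0) + (0)·(6) + (0)·(-10) = 3
  c_4 = (-2)·(-1) + (0)·(-6) + (0)·(-5) + (0)·(-3) + (-1)·(0) + (0)·(6) + (0)·(-10) = 2
  c_5 = (12)·(-1) + (1)·(-6) + (-1)·(-5) + (-1)·(-3) + (12)·(0) + (10)·(6) + (5)·(-10) = 0
  c_6 = (-2)·(-1) + (0)·(-6) + (0)·(-5) + (0)·(-3) + (-2)·(0) + (-2)·(6) + (-1)·(-10) = 0
  c_7 = (-6)·(-1) + (-1)·(-6) + (0)·(-5) + (1)·(-3) + (-6)·(0) + (-6)·(6) + (-3)·(-10) = 3
Base-5 expansion of each c_i:
  c_1 = 1 = 1·5^0
  c_2 = 4 = 4·5^0
  c_3 = 3 = 3·5^0
  c_4 = 2 = 2·5^0
  c_5 = 0
  c_6 = 0
  c_7 = 3 = 3·5^0
λ_0 = (1, 4, 3, 2, 0, 0, 3)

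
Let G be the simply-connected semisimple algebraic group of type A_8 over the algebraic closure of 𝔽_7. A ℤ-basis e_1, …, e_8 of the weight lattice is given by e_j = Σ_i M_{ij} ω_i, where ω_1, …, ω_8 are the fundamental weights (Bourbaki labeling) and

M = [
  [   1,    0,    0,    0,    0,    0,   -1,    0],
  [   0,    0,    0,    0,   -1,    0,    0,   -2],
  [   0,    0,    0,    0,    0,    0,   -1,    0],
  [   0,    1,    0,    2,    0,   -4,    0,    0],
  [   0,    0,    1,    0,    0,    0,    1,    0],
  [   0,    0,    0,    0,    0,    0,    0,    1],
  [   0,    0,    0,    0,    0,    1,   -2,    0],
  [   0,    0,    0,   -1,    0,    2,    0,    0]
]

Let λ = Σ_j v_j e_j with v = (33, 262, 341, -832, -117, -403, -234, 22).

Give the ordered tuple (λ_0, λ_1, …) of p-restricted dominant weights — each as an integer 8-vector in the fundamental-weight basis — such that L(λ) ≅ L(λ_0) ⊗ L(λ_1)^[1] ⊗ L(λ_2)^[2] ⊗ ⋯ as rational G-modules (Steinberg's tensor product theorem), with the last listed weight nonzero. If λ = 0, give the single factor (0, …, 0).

((1, 3, 3, 0, 2, 1, 2, 5), (3, 3, 5, 2, 1, 3, 2, 3), (5, 1, 4, 4, 2, 0, 1, 0))

Converting to the ω-basis (c_i = row i of M dotted with v = (33, 262, 341, -832, -117, -403, -234, 22)):
  c_1 = 1*33 + 0*262 + 0*341 + 0*-832 + 0*-117 + 0*-403 + -1*-234 + 0*22 = 267
  c_2 = 0*33 + 0*262 + 0*341 + 0*-832 + -1*-117 + 0*-403 + 0*-234 + -2*22 = 73
  c_3 = 0*33 + 0*262 + 0*341 + 0*-832 + 0*-117 + 0*-403 + -1*-234 + 0*22 = 234
  c_4 = 0*33 + 1*262 + 0*341 + 2*-832 + 0*-117 + -4*-403 + 0*-234 + 0*22 = 210
  c_5 = 0*33 + 0*262 + 1*341 + 0*-832 + 0*-117 + 0*-403 + 1*-234 + 0*22 = 107
  c_6 = 0*33 + 0*262 + 0*341 + 0*-832 + 0*-117 + 0*-403 + 0*-234 + 1*22 = 22
  c_7 = 0*33 + 0*262 + 0*341 + 0*-832 + 0*-117 + 1*-403 + -2*-234 + 0*22 = 65
  c_8 = 0*33 + 0*262 + 0*341 + -1*-832 + 0*-117 + 2*-403 + 0*-234 + 0*22 = 26
Expand coordinatewise in base 7:
  c_1 = 267 = 1·7^0 + 3·7^1 + 5·7^2
  c_2 = 73 = 3·7^0 + 3·7^1 + 1·7^2
  c_3 = 234 = 3·7^0 + 5·7^1 + 4·7^2
  c_4 = 210 = 0·7^0 + 2·7^1 + 4·7^2
  c_5 = 107 = 2·7^0 + 1·7^1 + 2·7^2
  c_6 = 22 = 1·7^0 + 3·7^1
  c_7 = 65 = 2·7^0 + 2·7^1 + 1·7^2
  c_8 = 26 = 5·7^0 + 3·7^1
p-restricted factor λ_0 = (1, 3, 3, 0, 2, 1, 2, 5)
p-restricted factor λ_1 = (3, 3, 5, 2, 1, 3, 2, 3)
p-restricted factor λ_2 = (5, 1, 4, 4, 2, 0, 1, 0)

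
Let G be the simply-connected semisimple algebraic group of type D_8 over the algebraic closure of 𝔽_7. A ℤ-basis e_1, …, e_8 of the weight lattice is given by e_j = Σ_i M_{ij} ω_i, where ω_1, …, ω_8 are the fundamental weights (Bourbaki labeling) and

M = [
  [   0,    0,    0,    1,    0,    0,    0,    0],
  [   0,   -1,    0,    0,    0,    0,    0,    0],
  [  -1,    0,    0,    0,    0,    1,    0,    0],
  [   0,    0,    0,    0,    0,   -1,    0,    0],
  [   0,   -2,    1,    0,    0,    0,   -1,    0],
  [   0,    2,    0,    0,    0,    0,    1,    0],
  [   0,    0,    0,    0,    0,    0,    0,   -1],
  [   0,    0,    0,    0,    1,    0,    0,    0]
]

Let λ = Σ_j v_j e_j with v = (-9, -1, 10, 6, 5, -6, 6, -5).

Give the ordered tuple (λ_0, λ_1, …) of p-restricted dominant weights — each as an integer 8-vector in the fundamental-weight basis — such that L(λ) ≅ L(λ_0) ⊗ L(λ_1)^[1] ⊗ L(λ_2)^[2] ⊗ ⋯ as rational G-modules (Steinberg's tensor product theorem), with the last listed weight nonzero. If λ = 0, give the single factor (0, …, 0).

((6, 1, 3, 6, 6, 4, 5, 5),)

ω-coordinates c = M·v, v = (-9, -1, 10, 6, 5, -6, 6, -5):
  c_1 = (0)·(-9) + (0)·(-1) + (0)·(10) + (1)·(6) + (0)·(5) + (0)·(-6) + (0)·(6) + (0)·(-5) = 6
  c_2 = (0)·(-9) + (-1)·(-1) + (0)·(10) + (0)·(6) + (0)·(5) + (0)·(-6) + (0)·(6) + (0)·(-5) = 1
  c_3 = (-1)·(-9) + (0)·(-1) + (0)·(10) + (0)·(6) + (0)·(5) + (1)·(-6) + (0)·(6) + (0)·(-5) = 3
  c_4 = (0)·(-9) + (0)·(-1) + (0)·(10) + (0)·(6) + (0)·(5) + (-1)·(-6) + (0)·(6) + (0)·(-5) = 6
  c_5 = (0)·(-9) + (-2)·(-1) + (1)·(10) + (0)·(6) + (0)·(5) + (0)·(-6) + (-1)·(6) + (0)·(-5) = 6
  c_6 = (0)·(-9) + (2)·(-1) + (0)·(10) + (0)·(6) + (0)·(5) + (0)·(-6) + (1)·(6) + (0)·(-5) = 4
  c_7 = (0)·(-9) + (0)·(-1) + (0)·(10) + (0)·(6) + (0)·(5) + (0)·(-6) + (0)·(6) + (-1)·(-5) = 5
  c_8 = (0)·(-9) + (0)·(-1) + (0)·(10) + (0)·(6) + (1)·(5) + (0)·(-6) + (0)·(6) + (0)·(-5) = 5
p = 7; digits c_i = Σ_j d_{ij}·7^j, 0 ≤ d_{ij} < 7:
  c_1 = 6 = 6·7^0
  c_2 = 1 = 1·7^0
  c_3 = 3 = 3·7^0
  c_4 = 6 = 6·7^0
  c_5 = 6 = 6·7^0
  c_6 = 4 = 4·7^0
  c_7 = 5 = 5·7^0
  c_8 = 5 = 5·7^0
Factor λ_0 = (6, 1, 3, 6, 6, 4, 5, 5)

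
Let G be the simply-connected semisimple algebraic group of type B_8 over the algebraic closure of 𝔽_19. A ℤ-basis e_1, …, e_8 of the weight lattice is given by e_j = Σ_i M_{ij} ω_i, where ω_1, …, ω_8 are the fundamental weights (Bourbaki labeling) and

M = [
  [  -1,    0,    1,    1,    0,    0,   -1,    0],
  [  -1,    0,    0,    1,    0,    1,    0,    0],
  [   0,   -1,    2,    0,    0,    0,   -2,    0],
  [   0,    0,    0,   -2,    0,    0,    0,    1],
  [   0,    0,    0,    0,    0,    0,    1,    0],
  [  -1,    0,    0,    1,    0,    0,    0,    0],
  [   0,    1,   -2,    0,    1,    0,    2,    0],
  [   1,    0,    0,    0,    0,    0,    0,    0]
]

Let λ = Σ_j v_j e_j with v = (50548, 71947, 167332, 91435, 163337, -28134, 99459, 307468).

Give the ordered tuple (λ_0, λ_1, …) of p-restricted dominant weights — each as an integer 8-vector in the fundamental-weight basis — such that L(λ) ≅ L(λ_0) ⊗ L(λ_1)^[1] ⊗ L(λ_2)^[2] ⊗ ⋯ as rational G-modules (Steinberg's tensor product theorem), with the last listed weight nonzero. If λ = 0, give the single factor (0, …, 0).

((4, 4, 16, 15, 13, 18, 16, 8), (5, 6, 13, 2, 9, 4, 13, 0), (16, 16, 5, 3, 9, 18, 9, 7), (15, 1, 9, 18, 14, 5, 14, 7))

Compute c_i = Σ_j M_{ij} v_j with v = (50548, 71947, 167332, 91435, 163337, -28134, 99459, 307468):
  c_1 = -1*50548 + 0*71947 + 1*167332 + 1*91435 + 0*163337 + 0*-28134 + -1*99459 + 0*307468 = 108760
  c_2 = -1*50548 + 0*71947 + 0*167332 + 1*91435 + 0*163337 + 1*-28134 + 0*99459 + 0*307468 = 12753
  c_3 = 0*50548 + -1*71947 + 2*167332 + 0*91435 + 0*163337 + 0*-28134 + -2*99459 + 0*307468 = 63799
  c_4 = 0*50548 + 0*71947 + 0*167332 + -2*91435 + 0*163337 + 0*-28134 + 0*99459 + 1*307468 = 124598
  c_5 = 0*50548 + 0*71947 + 0*167332 + 0*91435 + 0*163337 + 0*-28134 + 1*99459 + 0*307468 = 99459
  c_6 = -1*50548 + 0*71947 + 0*167332 + 1*91435 + 0*163337 + 0*-28134 + 0*99459 + 0*307468 = 40887
  c_7 = 0*50548 + 1*71947 + -2*167332 + 0*91435 + 1*163337 + 0*-28134 + 2*99459 + 0*307468 = 99538
  c_8 = 1*50548 + 0*71947 + 0*167332 + 0*91435 + 0*163337 + 0*-28134 + 0*99459 + 0*307468 = 50548
Writing each c_i in base p = 19:
  c_1 = 108760 = 4·19^0 + 5·19^1 + 16·19^2 + 15·19^3
  c_2 = 12753 = 4·19^0 + 6·19^1 + 16·19^2 + 1·19^3
  c_3 = 63799 = 16·19^0 + 13·19^1 + 5·19^2 + 9·19^3
  c_4 = 124598 = 15·19^0 + 2·19^1 + 3·19^2 + 18·19^3
  c_5 = 99459 = 13·19^0 + 9·19^1 + 9·19^2 + 14·19^3
  c_6 = 40887 = 18·19^0 + 4·19^1 + 18·19^2 + 5·19^3
  c_7 = 99538 = 16·19^0 + 13·19^1 + 9·19^2 + 14·19^3
  c_8 = 50548 = 8·19^0 + 0·19^1 + 7·19^2 + 7·19^3
Factor λ_0 = (4, 4, 16, 15, 13, 18, 16, 8)
Factor λ_1 = (5, 6, 13, 2, 9, 4, 13, 0)
Factor λ_2 = (16, 16, 5, 3, 9, 18, 9, 7)
Factor λ_3 = (15, 1, 9, 18, 14, 5, 14, 7)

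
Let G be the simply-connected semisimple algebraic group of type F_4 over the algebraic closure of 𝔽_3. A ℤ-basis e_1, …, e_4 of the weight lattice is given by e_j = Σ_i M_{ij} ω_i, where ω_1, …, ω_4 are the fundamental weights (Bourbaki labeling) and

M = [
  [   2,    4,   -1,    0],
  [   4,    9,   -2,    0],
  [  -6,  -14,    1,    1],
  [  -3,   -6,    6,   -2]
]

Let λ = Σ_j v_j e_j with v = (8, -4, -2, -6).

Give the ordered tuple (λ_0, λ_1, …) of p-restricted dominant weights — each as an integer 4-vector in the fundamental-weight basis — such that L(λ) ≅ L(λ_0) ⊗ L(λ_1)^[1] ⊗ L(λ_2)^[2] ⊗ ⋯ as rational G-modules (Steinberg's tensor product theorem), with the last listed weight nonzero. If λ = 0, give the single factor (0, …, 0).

((2, 0, 0, 0),)

Change of basis e → ω: c = M·v where v = (8, -4, -2, -6):
  c_1 = 2·8 + (4)·(-4) + (-1)·(-2) + (0)·(-6) = 2
  c_2 = 4·8 + (9)·(-4) + (-2)·(-2) + (0)·(-6) = 0
  c_3 = (-6)·(8) + (-14)·(-4) + (1)·(-2) + (1)·(-6) = 0
  c_4 = (-3)·(8) + (-6)·(-4) + (6)·(-2) + (-2)·(-6) = 0
Writing each c_i in base p = 3:
  c_1 = 2 = 2·3^0
  c_2 = 0
  c_3 = 0
  c_4 = 0
p-restricted factor λ_0 = (2, 0, 0, 0)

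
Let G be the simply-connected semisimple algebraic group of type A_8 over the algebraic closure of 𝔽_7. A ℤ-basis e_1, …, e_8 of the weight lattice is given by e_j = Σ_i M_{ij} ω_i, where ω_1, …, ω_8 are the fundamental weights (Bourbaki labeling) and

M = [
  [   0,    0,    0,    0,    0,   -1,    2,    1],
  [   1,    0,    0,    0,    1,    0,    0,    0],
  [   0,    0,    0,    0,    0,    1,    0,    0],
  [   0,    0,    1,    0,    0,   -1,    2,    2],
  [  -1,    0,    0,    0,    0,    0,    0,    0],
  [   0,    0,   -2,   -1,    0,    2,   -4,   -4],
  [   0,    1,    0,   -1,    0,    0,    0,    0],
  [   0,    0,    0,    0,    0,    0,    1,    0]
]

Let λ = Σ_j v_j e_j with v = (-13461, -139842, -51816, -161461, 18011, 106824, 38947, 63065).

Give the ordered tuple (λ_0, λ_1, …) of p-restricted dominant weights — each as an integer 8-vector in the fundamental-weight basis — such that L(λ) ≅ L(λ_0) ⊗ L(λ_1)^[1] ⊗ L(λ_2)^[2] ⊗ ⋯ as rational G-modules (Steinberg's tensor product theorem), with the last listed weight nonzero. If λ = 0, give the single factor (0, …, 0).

((3, 0, 4, 3, 0, 0, 3, 6), (4, 6, 0, 1, 5, 5, 1, 5), (3, 1, 3, 2, 1, 0, 0, 3), (1, 6, 3, 6, 4, 3, 0, 1), (0, 1, 2, 4, 5, 1, 2, 2), (2, 0, 6, 2, 0, 4, 1, 2))

ω-coordinates c = M·v, v = (-13461, -139842, -51816, -161461, 18011, 106824, 38947, 63065):
  c_1 = (0)·(-13461) + (0)·(-139842) + (0)·(-51816) + (0)·(-161461) + 0·18011 + (-1)·(106824) + 2·38947 + 1·63065 = 34135
  c_2 = (1)·(-13461) + (0)·(-139842) + (0)·(-51816) + (0)·(-161461) + 1·18011 + 0·106824 + 0·38947 + 0·63065 = 4550
  c_3 = (0)·(-13461) + (0)·(-139842) + (0)·(-51816) + (0)·(-161461) + 0·18011 + 1·106824 + 0·38947 + 0·63065 = 106824
  c_4 = (0)·(-13461) + (0)·(-139842) + (1)·(-51816) + (0)·(-161461) + 0·18011 + (-1)·(106824) + 2·38947 + 2·63065 = 45384
  c_5 = (-1)·(-13461) + (0)·(-139842) + (0)·(-51816) + (0)·(-161461) + 0·18011 + 0·106824 + 0·38947 + 0·63065 = 13461
  c_6 = (0)·(-13461) + (0)·(-139842) + (-2)·(-51816) + (-1)·(-161461) + 0·18011 + 2·106824 + (-4)·(38947) + (-4)·(63065) = 70693
  c_7 = (0)·(-13461) + (1)·(-139842) + (0)·(-51816) + (-1)·(-161461) + 0·18011 + 0·106824 + 0·38947 + 0·63065 = 21619
  c_8 = (0)·(-13461) + (0)·(-139842) + (0)·(-51816) + (0)·(-161461) + 0·18011 + 0·106824 + 1·38947 + 0·63065 = 38947
Base-7 expansion of each c_i:
  c_1 = 34135 = 3·7^0 + 4·7^1 + 3·7^2 + 1·7^3 + 0·7^4 + 2·7^5
  c_2 = 4550 = 0·7^0 + 6·7^1 + 1·7^2 + 6·7^3 + 1·7^4
  c_3 = 106824 = 4·7^0 + 0·7^1 + 3·7^2 + 3·7^3 + 2·7^4 + 6·7^5
  c_4 = 45384 = 3·7^0 + 1·7^1 + 2·7^2 + 6·7^3 + 4·7^4 + 2·7^5
  c_5 = 13461 = 0·7^0 + 5·7^1 + 1·7^2 + 4·7^3 + 5·7^4
  c_6 = 70693 = 0·7^0 + 5·7^1 + 0·7^2 + 3·7^3 + 1·7^4 + 4·7^5
  c_7 = 21619 = 3·7^0 + 1·7^1 + 0·7^2 + 0·7^3 + 2·7^4 + 1·7^5
  c_8 = 38947 = 6·7^0 + 5·7^1 + 3·7^2 + 1·7^3 + 2·7^4 + 2·7^5
p-restricted factor λ_0 = (3, 0, 4, 3, 0, 0, 3, 6)
p-restricted factor λ_1 = (4, 6, 0, 1, 5, 5, 1, 5)
p-restricted factor λ_2 = (3, 1, 3, 2, 1, 0, 0, 3)
p-restricted factor λ_3 = (1, 6, 3, 6, 4, 3, 0, 1)
p-restricted factor λ_4 = (0, 1, 2, 4, 5, 1, 2, 2)
p-restricted factor λ_5 = (2, 0, 6, 2, 0, 4, 1, 2)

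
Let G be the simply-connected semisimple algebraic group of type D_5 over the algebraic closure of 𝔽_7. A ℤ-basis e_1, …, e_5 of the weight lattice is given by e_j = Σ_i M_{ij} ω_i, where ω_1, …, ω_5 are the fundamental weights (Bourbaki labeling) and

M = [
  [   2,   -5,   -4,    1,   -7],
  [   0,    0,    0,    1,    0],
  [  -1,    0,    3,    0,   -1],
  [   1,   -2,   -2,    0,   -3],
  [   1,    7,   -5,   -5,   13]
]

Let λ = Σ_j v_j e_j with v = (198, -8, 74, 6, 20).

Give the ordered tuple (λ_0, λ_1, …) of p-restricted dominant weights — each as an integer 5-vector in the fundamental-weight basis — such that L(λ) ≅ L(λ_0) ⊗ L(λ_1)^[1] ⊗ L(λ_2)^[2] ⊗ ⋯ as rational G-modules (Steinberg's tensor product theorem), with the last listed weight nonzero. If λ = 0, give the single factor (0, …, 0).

Compute c_i = Σ_j M_{ij} v_j with v = (198, -8, 74, 6, 20):
  c_1 = 2*198 + -5*-8 + -4*74 + 1*6 + -7*20 = 6
  c_2 = 0*198 + 0*-8 + 0*74 + 1*6 + 0*20 = 6
  c_3 = -1*198 + 0*-8 + 3*74 + 0*6 + -1*20 = 4
  c_4 = 1*198 + -2*-8 + -2*74 + 0*6 + -3*20 = 6
  c_5 = 1*198 + 7*-8 + -5*74 + -5*6 + 13*20 = 2
Expand coordinatewise in base 7:
  c_1 = 6 = 6·7^0
  c_2 = 6 = 6·7^0
  c_3 = 4 = 4·7^0
  c_4 = 6 = 6·7^0
  c_5 = 2 = 2·7^0
Factor λ_0 = (6, 6, 4, 6, 2)

((6, 6, 4, 6, 2),)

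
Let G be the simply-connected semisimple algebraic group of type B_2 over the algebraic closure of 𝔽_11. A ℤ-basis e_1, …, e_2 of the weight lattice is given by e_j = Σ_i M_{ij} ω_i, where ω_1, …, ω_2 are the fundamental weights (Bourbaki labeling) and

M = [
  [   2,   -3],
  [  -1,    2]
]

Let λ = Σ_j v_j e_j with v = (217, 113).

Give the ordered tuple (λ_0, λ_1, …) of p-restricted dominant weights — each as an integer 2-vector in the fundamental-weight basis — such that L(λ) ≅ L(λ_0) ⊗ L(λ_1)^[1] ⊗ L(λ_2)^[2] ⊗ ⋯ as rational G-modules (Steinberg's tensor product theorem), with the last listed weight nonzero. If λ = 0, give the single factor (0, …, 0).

((7, 9), (8, 0))

In the fundamental-weight basis, λ has coordinates c = M·v (v = (217, 113)):
  c_1 = 2·217 + (-3)·(113) = 95
  c_2 = (-1)·(217) + 2·113 = 9
p = 11; digits c_i = Σ_j d_{ij}·11^j, 0 ≤ d_{ij} < 11:
  c_1 = 95 = 7·11^0 + 8·11^1
  c_2 = 9 = 9·11^0
p-restricted factor λ_0 = (7, 9)
p-restricted factor λ_1 = (8, 0)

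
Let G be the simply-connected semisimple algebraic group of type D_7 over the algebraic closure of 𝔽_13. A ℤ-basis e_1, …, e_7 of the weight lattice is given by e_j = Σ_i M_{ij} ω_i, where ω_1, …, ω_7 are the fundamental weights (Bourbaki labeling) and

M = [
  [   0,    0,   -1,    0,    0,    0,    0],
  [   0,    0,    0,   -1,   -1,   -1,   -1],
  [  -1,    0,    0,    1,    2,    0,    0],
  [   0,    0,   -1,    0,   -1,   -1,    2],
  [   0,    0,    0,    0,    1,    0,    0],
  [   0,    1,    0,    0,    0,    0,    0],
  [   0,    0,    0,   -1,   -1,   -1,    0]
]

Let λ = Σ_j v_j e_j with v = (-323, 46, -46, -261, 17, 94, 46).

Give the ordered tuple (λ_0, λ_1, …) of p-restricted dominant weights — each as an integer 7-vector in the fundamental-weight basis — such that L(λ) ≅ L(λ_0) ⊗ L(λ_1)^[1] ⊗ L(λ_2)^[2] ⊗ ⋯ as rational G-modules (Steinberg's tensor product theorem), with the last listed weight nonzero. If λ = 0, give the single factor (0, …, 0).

((7, 0, 5, 1, 4, 7, 7), (3, 8, 7, 2, 1, 3, 11))

ω-coordinates c = M·v, v = (-323, 46, -46, -261, 17, 94, 46):
  c_1 = 0*-323 + 0*46 + -1*-46 + 0*-261 + 0*17 + 0*94 + 0*46 = 46
  c_2 = 0*-323 + 0*46 + 0*-46 + -1*-261 + -1*17 + -1*94 + -1*46 = 104
  c_3 = -1*-323 + 0*46 + 0*-46 + 1*-261 + 2*17 + 0*94 + 0*46 = 96
  c_4 = 0*-323 + 0*46 + -1*-46 + 0*-261 + -1*17 + -1*94 + 2*46 = 27
  c_5 = 0*-323 + 0*46 + 0*-46 + 0*-261 + 1*17 + 0*94 + 0*46 = 17
  c_6 = 0*-323 + 1*46 + 0*-46 + 0*-261 + 0*17 + 0*94 + 0*46 = 46
  c_7 = 0*-323 + 0*46 + 0*-46 + -1*-261 + -1*17 + -1*94 + 0*46 = 150
p = 13; digits c_i = Σ_j d_{ij}·13^j, 0 ≤ d_{ij} < 13:
  c_1 = 46 = 7·13^0 + 3·13^1
  c_2 = 104 = 0·13^0 + 8·13^1
  c_3 = 96 = 5·13^0 + 7·13^1
  c_4 = 27 = 1·13^0 + 2·13^1
  c_5 = 17 = 4·13^0 + 1·13^1
  c_6 = 46 = 7·13^0 + 3·13^1
  c_7 = 150 = 7·13^0 + 11·13^1
Factor λ_0 = (7, 0, 5, 1, 4, 7, 7)
Factor λ_1 = (3, 8, 7, 2, 1, 3, 11)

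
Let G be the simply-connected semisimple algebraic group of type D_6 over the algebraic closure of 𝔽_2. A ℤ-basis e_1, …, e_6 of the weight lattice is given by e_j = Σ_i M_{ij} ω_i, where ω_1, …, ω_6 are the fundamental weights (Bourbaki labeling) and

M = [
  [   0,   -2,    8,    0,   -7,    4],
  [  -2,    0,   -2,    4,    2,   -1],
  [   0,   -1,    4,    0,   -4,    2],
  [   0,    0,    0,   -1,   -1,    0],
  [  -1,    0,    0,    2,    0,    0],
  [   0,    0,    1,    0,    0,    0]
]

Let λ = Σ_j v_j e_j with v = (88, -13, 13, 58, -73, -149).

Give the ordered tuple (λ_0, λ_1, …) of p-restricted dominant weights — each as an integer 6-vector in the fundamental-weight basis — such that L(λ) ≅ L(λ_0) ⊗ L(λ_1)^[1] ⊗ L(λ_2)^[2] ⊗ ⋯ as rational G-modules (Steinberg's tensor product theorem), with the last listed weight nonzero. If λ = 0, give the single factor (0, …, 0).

((1, 1, 1, 1, 0, 1), (0, 0, 1, 1, 0, 0), (1, 0, 0, 1, 1, 1), (1, 0, 1, 1, 1, 1), (0, 0, 1, 0, 1, 0), (1, 1, 1, 0, 0, 0))

Change of basis e → ω: c = M·v where v = (88, -13, 13, 58, -73, -149):
  c_1 = (0)·(88) + (-2)·(-13) + (8)·(13) + (0)·(58) + (-7)·(-73) + (4)·(-149) = 45
  c_2 = (-2)·(88) + (0)·(-13) + (-2)·(13) + (4)·(58) + (2)·(-73) + (-1)·(-149) = 33
  c_3 = (0)·(88) + (-1)·(-13) + (4)·(13) + (0)·(58) + (-4)·(-73) + (2)·(-149) = 59
  c_4 = (0)·(88) + (0)·(-13) + (0)·(13) + (-1)·(58) + (-1)·(-73) + (0)·(-149) = 15
  c_5 = (-1)·(88) + (0)·(-13) + (0)·(13) + (2)·(58) + (0)·(-73) + (0)·(-149) = 28
  c_6 = (0)·(88) + (0)·(-13) + (1)·(13) + (0)·(58) + (0)·(-73) + (0)·(-149) = 13
Base-2 expansion of each c_i:
  c_1 = 45 = 1·2^0 + 0·2^1 + 1·2^2 + 1·2^3 + 0·2^4 + 1·2^5
  c_2 = 33 = 1·2^0 + 0·2^1 + 0·2^2 + 0·2^3 + 0·2^4 + 1·2^5
  c_3 = 59 = 1·2^0 + 1·2^1 + 0·2^2 + 1·2^3 + 1·2^4 + 1·2^5
  c_4 = 15 = 1·2^0 + 1·2^1 + 1·2^2 + 1·2^3
  c_5 = 28 = 0·2^0 + 0·2^1 + 1·2^2 + 1·2^3 + 1·2^4
  c_6 = 13 = 1·2^0 + 0·2^1 + 1·2^2 + 1·2^3
Factor λ_0 = (1, 1, 1, 1, 0, 1)
Factor λ_1 = (0, 0, 1, 1, 0, 0)
Factor λ_2 = (1, 0, 0, 1, 1, 1)
Factor λ_3 = (1, 0, 1, 1, 1, 1)
Factor λ_4 = (0, 0, 1, 0, 1, 0)
Factor λ_5 = (1, 1, 1, 0, 0, 0)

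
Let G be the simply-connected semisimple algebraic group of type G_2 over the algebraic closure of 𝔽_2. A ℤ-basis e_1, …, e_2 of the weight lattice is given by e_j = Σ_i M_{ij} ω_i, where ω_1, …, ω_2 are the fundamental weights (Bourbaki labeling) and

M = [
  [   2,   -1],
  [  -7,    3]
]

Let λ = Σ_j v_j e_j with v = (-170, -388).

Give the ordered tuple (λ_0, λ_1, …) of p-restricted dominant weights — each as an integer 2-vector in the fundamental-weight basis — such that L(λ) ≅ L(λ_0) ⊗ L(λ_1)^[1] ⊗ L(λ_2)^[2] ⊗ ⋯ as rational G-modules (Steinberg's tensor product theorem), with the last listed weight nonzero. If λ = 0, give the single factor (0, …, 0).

((0, 0), (0, 1), (0, 0), (0, 1), (1, 1), (1, 0))

ω-coordinates c = M·v, v = (-170, -388):
  c_1 = 2*-170 + -1*-388 = 48
  c_2 = -7*-170 + 3*-388 = 26
p = 2; digits c_i = Σ_j d_{ij}·2^j, 0 ≤ d_{ij} < 2:
  c_1 = 48 = 0·2^0 + 0·2^1 + 0·2^2 + 0·2^3 + 1·2^4 + 1·2^5
  c_2 = 26 = 0·2^0 + 1·2^1 + 0·2^2 + 1·2^3 + 1·2^4
λ_0 = (0, 0)
λ_1 = (0, 1)
λ_2 = (0, 0)
λ_3 = (0, 1)
λ_4 = (1, 1)
λ_5 = (1, 0)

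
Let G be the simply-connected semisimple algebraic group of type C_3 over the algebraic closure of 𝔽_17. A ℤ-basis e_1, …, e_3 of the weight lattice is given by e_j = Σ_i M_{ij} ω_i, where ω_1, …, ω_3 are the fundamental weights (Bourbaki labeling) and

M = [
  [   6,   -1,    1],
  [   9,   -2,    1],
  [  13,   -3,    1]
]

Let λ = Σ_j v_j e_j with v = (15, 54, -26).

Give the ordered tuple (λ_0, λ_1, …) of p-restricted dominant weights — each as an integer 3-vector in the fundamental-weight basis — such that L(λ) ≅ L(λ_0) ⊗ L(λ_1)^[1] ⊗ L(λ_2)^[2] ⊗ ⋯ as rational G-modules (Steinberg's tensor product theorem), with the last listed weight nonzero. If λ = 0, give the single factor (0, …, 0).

Converting to the ω-basis (c_i = row i of M dotted with v = (15, 54, -26)):
  c_1 = (6)·(15) + (-1)·(54) + (1)·(-26) = 10
  c_2 = (9)·(15) + (-2)·(54) + (1)·(-26) = 1
  c_3 = (13)·(15) + (-3)·(54) + (1)·(-26) = 7
Writing each c_i in base p = 17:
  c_1 = 10 = 10·17^0
  c_2 = 1 = 1·17^0
  c_3 = 7 = 7·17^0
p-restricted factor λ_0 = (10, 1, 7)

((10, 1, 7),)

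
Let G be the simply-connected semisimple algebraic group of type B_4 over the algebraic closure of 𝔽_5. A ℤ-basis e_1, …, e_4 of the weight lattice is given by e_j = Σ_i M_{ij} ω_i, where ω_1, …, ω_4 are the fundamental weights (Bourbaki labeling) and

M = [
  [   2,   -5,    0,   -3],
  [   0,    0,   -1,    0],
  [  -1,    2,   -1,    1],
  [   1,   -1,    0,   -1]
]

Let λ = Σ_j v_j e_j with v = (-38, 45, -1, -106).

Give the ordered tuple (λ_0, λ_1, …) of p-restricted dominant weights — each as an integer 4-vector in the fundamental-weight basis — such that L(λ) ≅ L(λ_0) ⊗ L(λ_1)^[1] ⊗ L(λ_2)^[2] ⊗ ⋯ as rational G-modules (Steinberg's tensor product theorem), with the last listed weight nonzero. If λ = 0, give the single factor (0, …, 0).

((2, 1, 3, 3), (3, 0, 4, 4))

Compute c_i = Σ_j M_{ij} v_j with v = (-38, 45, -1, -106):
  c_1 = 2*-38 + -5*45 + 0*-1 + -3*-106 = 17
  c_2 = 0*-38 + 0*45 + -1*-1 + 0*-106 = 1
  c_3 = -1*-38 + 2*45 + -1*-1 + 1*-106 = 23
  c_4 = 1*-38 + -1*45 + 0*-1 + -1*-106 = 23
p = 5; digits c_i = Σ_j d_{ij}·5^j, 0 ≤ d_{ij} < 5:
  c_1 = 17 = 2·5^0 + 3·5^1
  c_2 = 1 = 1·5^0
  c_3 = 23 = 3·5^0 + 4·5^1
  c_4 = 23 = 3·5^0 + 4·5^1
λ_0 = (2, 1, 3, 3)
λ_1 = (3, 0, 4, 4)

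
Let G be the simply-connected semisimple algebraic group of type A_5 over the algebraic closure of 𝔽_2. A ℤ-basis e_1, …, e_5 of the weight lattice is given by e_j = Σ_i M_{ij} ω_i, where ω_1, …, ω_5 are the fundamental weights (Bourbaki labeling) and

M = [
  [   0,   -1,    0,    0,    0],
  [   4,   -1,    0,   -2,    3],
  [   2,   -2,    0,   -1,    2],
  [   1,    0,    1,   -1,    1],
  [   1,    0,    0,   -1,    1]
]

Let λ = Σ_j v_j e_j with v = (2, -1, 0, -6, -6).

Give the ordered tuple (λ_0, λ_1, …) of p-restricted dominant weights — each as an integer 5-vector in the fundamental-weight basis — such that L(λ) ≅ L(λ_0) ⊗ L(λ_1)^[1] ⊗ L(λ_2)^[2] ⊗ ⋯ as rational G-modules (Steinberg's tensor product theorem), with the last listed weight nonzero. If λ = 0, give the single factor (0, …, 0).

ω-coordinates c = M·v, v = (2, -1, 0, -6, -6):
  c_1 = 0·2 + (-1)·(-1) + 0·0 + (0)·(-6) + (0)·(-6) = 1
  c_2 = 4·2 + (-1)·(-1) + 0·0 + (-2)·(-6) + (3)·(-6) = 3
  c_3 = 2·2 + (-2)·(-1) + 0·0 + (-1)·(-6) + (2)·(-6) = 0
  c_4 = 1·2 + (0)·(-1) + 1·0 + (-1)·(-6) + (1)·(-6) = 2
  c_5 = 1·2 + (0)·(-1) + 0·0 + (-1)·(-6) + (1)·(-6) = 2
p = 2; digits c_i = Σ_j d_{ij}·2^j, 0 ≤ d_{ij} < 2:
  c_1 = 1 = 1·2^0
  c_2 = 3 = 1·2^0 + 1·2^1
  c_3 = 0
  c_4 = 2 = 0·2^0 + 1·2^1
  c_5 = 2 = 0·2^0 + 1·2^1
Factor λ_0 = (1, 1, 0, 0, 0)
Factor λ_1 = (0, 1, 0, 1, 1)

((1, 1, 0, 0, 0), (0, 1, 0, 1, 1))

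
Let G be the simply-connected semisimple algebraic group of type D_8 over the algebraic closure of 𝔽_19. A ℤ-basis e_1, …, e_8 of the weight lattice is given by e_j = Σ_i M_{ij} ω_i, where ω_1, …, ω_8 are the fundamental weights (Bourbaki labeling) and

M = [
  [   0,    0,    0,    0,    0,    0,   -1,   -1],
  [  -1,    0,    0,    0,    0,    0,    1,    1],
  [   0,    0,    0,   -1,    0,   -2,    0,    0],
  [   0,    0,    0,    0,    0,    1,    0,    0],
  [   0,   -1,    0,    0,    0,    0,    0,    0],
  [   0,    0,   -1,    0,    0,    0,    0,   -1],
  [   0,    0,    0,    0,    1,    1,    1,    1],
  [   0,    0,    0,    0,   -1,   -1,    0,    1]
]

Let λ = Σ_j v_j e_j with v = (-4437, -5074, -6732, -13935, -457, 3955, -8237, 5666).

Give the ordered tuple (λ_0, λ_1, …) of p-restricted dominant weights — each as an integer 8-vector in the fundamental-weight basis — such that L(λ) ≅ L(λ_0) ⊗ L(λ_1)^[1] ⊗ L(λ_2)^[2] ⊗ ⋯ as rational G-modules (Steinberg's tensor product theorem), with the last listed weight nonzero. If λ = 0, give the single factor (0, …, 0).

Converting to the ω-basis (c_i = row i of M dotted with v = (-4437, -5074, -6732, -13935, -457, 3955, -8237, 5666)):
  c_1 = (0)·(-4437) + (0)·(-5074) + (0)·(-6732) + (0)·(-13935) + (0)·(-457) + (0)·(3955) + (-1)·(-8237) + (-1)·(5666) = 2571
  c_2 = (-1)·(-4437) + (0)·(-5074) + (0)·(-6732) + (0)·(-13935) + (0)·(-457) + (0)·(3955) + (1)·(-8237) + (1)·(5666) = 1866
  c_3 = (0)·(-4437) + (0)·(-5074) + (0)·(-6732) + (-1)·(-13935) + (0)·(-457) + (-2)·(3955) + (0)·(-8237) + (0)·(5666) = 6025
  c_4 = (0)·(-4437) + (0)·(-5074) + (0)·(-6732) + (0)·(-13935) + (0)·(-457) + (1)·(3955) + (0)·(-8237) + (0)·(5666) = 3955
  c_5 = (0)·(-4437) + (-1)·(-5074) + (0)·(-6732) + (0)·(-13935) + (0)·(-457) + (0)·(3955) + (0)·(-8237) + (0)·(5666) = 5074
  c_6 = (0)·(-4437) + (0)·(-5074) + (-1)·(-6732) + (0)·(-13935) + (0)·(-457) + (0)·(3955) + (0)·(-8237) + (-1)·(5666) = 1066
  c_7 = (0)·(-4437) + (0)·(-5074) + (0)·(-6732) + (0)·(-13935) + (1)·(-457) + (1)·(3955) + (1)·(-8237) + (1)·(5666) = 927
  c_8 = (0)·(-4437) + (0)·(-5074) + (0)·(-6732) + (0)·(-13935) + (-1)·(-457) + (-1)·(3955) + (0)·(-8237) + (1)·(5666) = 2168
Writing each c_i in base p = 19:
  c_1 = 2571 = 6·19^0 + 2·19^1 + 7·19^2
  c_2 = 1866 = 4·19^0 + 3·19^1 + 5·19^2
  c_3 = 6025 = 2·19^0 + 13·19^1 + 16·19^2
  c_4 = 3955 = 3·19^0 + 18·19^1 + 10·19^2
  c_5 = 5074 = 1·19^0 + 1·19^1 + 14·19^2
  c_6 = 1066 = 2·19^0 + 18·19^1 + 2·19^2
  c_7 = 927 = 15·19^0 + 10·19^1 + 2·19^2
  c_8 = 2168 = 2·19^0 + 0·19^1 + 6·19^2
Factor λ_0 = (6, 4, 2, 3, 1, 2, 15, 2)
Factor λ_1 = (2, 3, 13, 18, 1, 18, 10, 0)
Factor λ_2 = (7, 5, 16, 10, 14, 2, 2, 6)

((6, 4, 2, 3, 1, 2, 15, 2), (2, 3, 13, 18, 1, 18, 10, 0), (7, 5, 16, 10, 14, 2, 2, 6))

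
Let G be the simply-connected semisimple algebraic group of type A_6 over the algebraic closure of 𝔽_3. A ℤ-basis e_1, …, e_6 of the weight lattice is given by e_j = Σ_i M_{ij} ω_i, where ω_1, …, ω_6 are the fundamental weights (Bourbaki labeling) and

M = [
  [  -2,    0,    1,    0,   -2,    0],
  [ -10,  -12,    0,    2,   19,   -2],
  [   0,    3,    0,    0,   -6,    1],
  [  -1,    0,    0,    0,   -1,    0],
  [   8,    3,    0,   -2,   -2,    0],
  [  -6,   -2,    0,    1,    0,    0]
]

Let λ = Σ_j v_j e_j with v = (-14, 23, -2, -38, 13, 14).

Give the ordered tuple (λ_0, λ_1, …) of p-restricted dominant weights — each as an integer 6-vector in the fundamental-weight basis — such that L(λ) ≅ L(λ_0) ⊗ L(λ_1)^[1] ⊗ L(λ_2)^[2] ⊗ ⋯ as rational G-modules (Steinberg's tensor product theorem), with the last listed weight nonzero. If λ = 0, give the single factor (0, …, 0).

((0, 1, 2, 1, 1, 0), (0, 2, 1, 0, 2, 0))

Change of basis e → ω: c = M·v where v = (-14, 23, -2, -38, 13, 14):
  c_1 = (-2)·(-14) + 0·23 + (1)·(-2) + (0)·(-38) + (-2)·(13) + 0·14 = 0
  c_2 = (-10)·(-14) + (-12)·(23) + (0)·(-2) + (2)·(-38) + 19·13 + (-2)·(14) = 7
  c_3 = (0)·(-14) + 3·23 + (0)·(-2) + (0)·(-38) + (-6)·(13) + 1·14 = 5
  c_4 = (-1)·(-14) + 0·23 + (0)·(-2) + (0)·(-38) + (-1)·(13) + 0·14 = 1
  c_5 = (8)·(-14) + 3·23 + (0)·(-2) + (-2)·(-38) + (-2)·(13) + 0·14 = 7
  c_6 = (-6)·(-14) + (-2)·(23) + (0)·(-2) + (1)·(-38) + 0·13 + 0·14 = 0
Expand coordinatewise in base 3:
  c_1 = 0
  c_2 = 7 = 1·3^0 + 2·3^1
  c_3 = 5 = 2·3^0 + 1·3^1
  c_4 = 1 = 1·3^0
  c_5 = 7 = 1·3^0 + 2·3^1
  c_6 = 0
p-restricted factor λ_0 = (0, 1, 2, 1, 1, 0)
p-restricted factor λ_1 = (0, 2, 1, 0, 2, 0)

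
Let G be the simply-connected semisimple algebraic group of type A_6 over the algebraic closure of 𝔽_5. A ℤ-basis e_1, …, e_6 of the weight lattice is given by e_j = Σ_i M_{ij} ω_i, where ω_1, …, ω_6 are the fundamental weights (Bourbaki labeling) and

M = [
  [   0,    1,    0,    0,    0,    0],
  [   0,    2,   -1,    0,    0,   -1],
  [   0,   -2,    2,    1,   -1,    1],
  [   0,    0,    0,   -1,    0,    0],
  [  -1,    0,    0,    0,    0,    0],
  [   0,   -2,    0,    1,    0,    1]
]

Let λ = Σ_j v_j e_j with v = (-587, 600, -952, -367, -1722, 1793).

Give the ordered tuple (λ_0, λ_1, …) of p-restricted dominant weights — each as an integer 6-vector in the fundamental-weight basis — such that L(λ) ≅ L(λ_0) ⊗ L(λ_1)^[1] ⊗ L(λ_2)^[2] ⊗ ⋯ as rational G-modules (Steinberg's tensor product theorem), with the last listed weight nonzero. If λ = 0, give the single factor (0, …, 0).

In the fundamental-weight basis, λ has coordinates c = M·v (v = (-587, 600, -952, -367, -1722, 1793)):
  c_1 = 0*-587 + 1*600 + 0*-952 + 0*-367 + 0*-1722 + 0*1793 = 600
  c_2 = 0*-587 + 2*600 + -1*-952 + 0*-367 + 0*-1722 + -1*1793 = 359
  c_3 = 0*-587 + -2*600 + 2*-952 + 1*-367 + -1*-1722 + 1*1793 = 44
  c_4 = 0*-587 + 0*600 + 0*-952 + -1*-367 + 0*-1722 + 0*1793 = 367
  c_5 = -1*-587 + 0*600 + 0*-952 + 0*-367 + 0*-1722 + 0*1793 = 587
  c_6 = 0*-587 + -2*600 + 0*-952 + 1*-367 + 0*-1722 + 1*1793 = 226
Expand coordinatewise in base 5:
  c_1 = 600 = 0·5^0 + 0·5^1 + 4·5^2 + 4·5^3
  c_2 = 359 = 4·5^0 + 1·5^1 + 4·5^2 + 2·5^3
  c_3 = 44 = 4·5^0 + 3·5^1 + 1·5^2
  c_4 = 367 = 2·5^0 + 3·5^1 + 4·5^2 + 2·5^3
  c_5 = 587 = 2·5^0 + 2·5^1 + 3·5^2 + 4·5^3
  c_6 = 226 = 1·5^0 + 0·5^1 + 4·5^2 + 1·5^3
p-restricted factor λ_0 = (0, 4, 4, 2, 2, 1)
p-restricted factor λ_1 = (0, 1, 3, 3, 2, 0)
p-restricted factor λ_2 = (4, 4, 1, 4, 3, 4)
p-restricted factor λ_3 = (4, 2, 0, 2, 4, 1)

((0, 4, 4, 2, 2, 1), (0, 1, 3, 3, 2, 0), (4, 4, 1, 4, 3, 4), (4, 2, 0, 2, 4, 1))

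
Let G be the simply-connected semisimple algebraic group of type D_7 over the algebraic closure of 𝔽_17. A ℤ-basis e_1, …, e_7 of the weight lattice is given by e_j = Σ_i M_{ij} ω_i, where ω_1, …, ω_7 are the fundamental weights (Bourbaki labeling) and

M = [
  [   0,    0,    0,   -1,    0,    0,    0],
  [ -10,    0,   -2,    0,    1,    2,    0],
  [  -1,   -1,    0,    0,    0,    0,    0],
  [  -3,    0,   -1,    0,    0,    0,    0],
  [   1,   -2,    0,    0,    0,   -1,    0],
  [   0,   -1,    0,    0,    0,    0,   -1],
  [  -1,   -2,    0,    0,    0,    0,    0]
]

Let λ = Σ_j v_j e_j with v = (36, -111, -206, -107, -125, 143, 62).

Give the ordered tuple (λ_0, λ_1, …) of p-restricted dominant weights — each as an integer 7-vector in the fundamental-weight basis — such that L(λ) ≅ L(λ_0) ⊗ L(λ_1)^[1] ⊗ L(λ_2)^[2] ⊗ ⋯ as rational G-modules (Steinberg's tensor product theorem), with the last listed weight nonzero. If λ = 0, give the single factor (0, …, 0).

((5, 9, 7, 13, 13, 15, 16), (6, 12, 4, 5, 6, 2, 10))

Converting to the ω-basis (c_i = row i of M dotted with v = (36, -111, -206, -107, -125, 143, 62)):
  c_1 = 0·36 + (0)·(-111) + (0)·(-206) + (-1)·(-107) + (0)·(-125) + 0·143 + 0·62 = 107
  c_2 = (-10)·(36) + (0)·(-111) + (-2)·(-206) + (0)·(-107) + (1)·(-125) + 2·143 + 0·62 = 213
  c_3 = (-1)·(36) + (-1)·(-111) + (0)·(-206) + (0)·(-107) + (0)·(-125) + 0·143 + 0·62 = 75
  c_4 = (-3)·(36) + (0)·(-111) + (-1)·(-206) + (0)·(-107) + (0)·(-125) + 0·143 + 0·62 = 98
  c_5 = 1·36 + (-2)·(-111) + (0)·(-206) + (0)·(-107) + (0)·(-125) + (-1)·(143) + 0·62 = 115
  c_6 = 0·36 + (-1)·(-111) + (0)·(-206) + (0)·(-107) + (0)·(-125) + 0·143 + (-1)·(62) = 49
  c_7 = (-1)·(36) + (-2)·(-111) + (0)·(-206) + (0)·(-107) + (0)·(-125) + 0·143 + 0·62 = 186
Base-17 expansion of each c_i:
  c_1 = 107 = 5·17^0 + 6·17^1
  c_2 = 213 = 9·17^0 + 12·17^1
  c_3 = 75 = 7·17^0 + 4·17^1
  c_4 = 98 = 13·17^0 + 5·17^1
  c_5 = 115 = 13·17^0 + 6·17^1
  c_6 = 49 = 15·17^0 + 2·17^1
  c_7 = 186 = 16·17^0 + 10·17^1
p-restricted factor λ_0 = (5, 9, 7, 13, 13, 15, 16)
p-restricted factor λ_1 = (6, 12, 4, 5, 6, 2, 10)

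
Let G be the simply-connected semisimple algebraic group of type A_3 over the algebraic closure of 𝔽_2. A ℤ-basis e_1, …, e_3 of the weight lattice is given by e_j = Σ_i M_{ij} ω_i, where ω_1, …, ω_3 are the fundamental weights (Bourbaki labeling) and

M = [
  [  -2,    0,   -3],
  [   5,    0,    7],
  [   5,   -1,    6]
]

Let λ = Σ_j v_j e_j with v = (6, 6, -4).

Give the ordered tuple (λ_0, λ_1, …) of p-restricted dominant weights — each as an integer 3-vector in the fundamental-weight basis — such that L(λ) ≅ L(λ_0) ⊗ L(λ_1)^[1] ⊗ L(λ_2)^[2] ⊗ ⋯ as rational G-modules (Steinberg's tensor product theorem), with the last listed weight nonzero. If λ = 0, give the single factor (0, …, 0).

Change of basis e → ω: c = M·v where v = (6, 6, -4):
  c_1 = (-2)·(6) + (0)·(6) + (-3)·(-4) = 0
  c_2 = (5)·(6) + (0)·(6) + (7)·(-4) = 2
  c_3 = (5)·(6) + (-1)·(6) + (6)·(-4) = 0
Base-2 expansion of each c_i:
  c_1 = 0
  c_2 = 2 = 0·2^0 + 1·2^1
  c_3 = 0
p-restricted factor λ_0 = (0, 0, 0)
p-restricted factor λ_1 = (0, 1, 0)

((0, 0, 0), (0, 1, 0))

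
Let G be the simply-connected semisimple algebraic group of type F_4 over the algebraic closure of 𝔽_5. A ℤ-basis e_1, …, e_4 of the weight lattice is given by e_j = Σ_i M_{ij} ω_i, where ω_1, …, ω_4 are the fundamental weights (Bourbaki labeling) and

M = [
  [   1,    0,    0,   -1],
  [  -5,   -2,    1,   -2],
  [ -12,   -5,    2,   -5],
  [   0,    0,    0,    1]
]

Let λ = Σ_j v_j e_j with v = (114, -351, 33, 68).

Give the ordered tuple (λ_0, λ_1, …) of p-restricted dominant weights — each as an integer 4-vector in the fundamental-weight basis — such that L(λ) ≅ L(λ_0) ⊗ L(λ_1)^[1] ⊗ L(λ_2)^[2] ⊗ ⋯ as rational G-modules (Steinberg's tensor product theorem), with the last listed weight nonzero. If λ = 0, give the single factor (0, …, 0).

Compute c_i = Σ_j M_{ij} v_j with v = (114, -351, 33, 68):
  c_1 = (1)·(114) + (0)·(-351) + (0)·(33) + (-1)·(68) = 46
  c_2 = (-5)·(114) + (-2)·(-351) + (1)·(33) + (-2)·(68) = 29
  c_3 = (-12)·(114) + (-5)·(-351) + (2)·(33) + (-5)·(68) = 113
  c_4 = (0)·(114) + (0)·(-351) + (0)·(33) + (1)·(68) = 68
Base-5 expansion of each c_i:
  c_1 = 46 = 1·5^0 + 4·5^1 + 1·5^2
  c_2 = 29 = 4·5^0 + 0·5^1 + 1·5^2
  c_3 = 113 = 3·5^0 + 2·5^1 + 4·5^2
  c_4 = 68 = 3·5^0 + 3·5^1 + 2·5^2
λ_0 = (1, 4, 3, 3)
λ_1 = (4, 0, 2, 3)
λ_2 = (1, 1, 4, 2)

((1, 4, 3, 3), (4, 0, 2, 3), (1, 1, 4, 2))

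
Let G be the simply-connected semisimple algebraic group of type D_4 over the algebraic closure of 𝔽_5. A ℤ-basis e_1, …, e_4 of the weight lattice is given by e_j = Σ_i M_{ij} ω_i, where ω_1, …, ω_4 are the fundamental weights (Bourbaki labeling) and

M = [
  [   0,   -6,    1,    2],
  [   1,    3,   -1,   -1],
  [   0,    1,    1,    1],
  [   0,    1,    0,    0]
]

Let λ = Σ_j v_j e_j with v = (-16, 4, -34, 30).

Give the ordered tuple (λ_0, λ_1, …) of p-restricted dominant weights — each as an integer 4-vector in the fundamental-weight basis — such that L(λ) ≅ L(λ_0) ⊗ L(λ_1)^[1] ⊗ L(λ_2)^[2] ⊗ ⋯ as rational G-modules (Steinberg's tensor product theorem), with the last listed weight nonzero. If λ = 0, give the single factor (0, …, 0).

((2, 0, 0, 4),)

Compute c_i = Σ_j M_{ij} v_j with v = (-16, 4, -34, 30):
  c_1 = 0*-16 + -6*4 + 1*-34 + 2*30 = 2
  c_2 = 1*-16 + 3*4 + -1*-34 + -1*30 = 0
  c_3 = 0*-16 + 1*4 + 1*-34 + 1*30 = 0
  c_4 = 0*-16 + 1*4 + 0*-34 + 0*30 = 4
Writing each c_i in base p = 5:
  c_1 = 2 = 2·5^0
  c_2 = 0
  c_3 = 0
  c_4 = 4 = 4·5^0
p-restricted factor λ_0 = (2, 0, 0, 4)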